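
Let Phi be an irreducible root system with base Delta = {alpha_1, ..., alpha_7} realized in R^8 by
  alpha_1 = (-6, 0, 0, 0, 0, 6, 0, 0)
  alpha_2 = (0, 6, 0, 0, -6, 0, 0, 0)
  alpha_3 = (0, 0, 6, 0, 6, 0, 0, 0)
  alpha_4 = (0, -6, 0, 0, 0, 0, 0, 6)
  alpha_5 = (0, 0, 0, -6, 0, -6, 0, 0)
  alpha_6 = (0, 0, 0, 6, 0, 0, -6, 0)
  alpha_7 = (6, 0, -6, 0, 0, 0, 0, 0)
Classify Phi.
A7

Compute the Cartan integers a_ij = 2(alpha_i, alpha_j)/(alpha_j, alpha_j); the resulting 7x7 Cartan matrix is
[[2, 0, 0, 0, -1, 0, -1], [0, 2, -1, -1, 0, 0, 0], [0, -1, 2, 0, 0, 0, -1], [0, -1, 0, 2, 0, 0, 0], [-1, 0, 0, 0, 2, -1, 0], [0, 0, 0, 0, -1, 2, 0], [-1, 0, -1, 0, 0, 0, 2]].
All simple roots have the same length, so the diagram is simply laced. The associated Dynkin diagram is a chain of 7 nodes with single edges (A_7), so the type is A_7 (the algebra sl(8)).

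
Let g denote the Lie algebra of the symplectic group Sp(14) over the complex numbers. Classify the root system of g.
This is sp(14), which has dimension 14(14+1)/2 = 105 and rank 14/2 = 7. In the classification of classical Lie algebras, the symplectic algebra sp(2n) has type C_n; here n = 7, so the Dynkin diagram is a chain of 7 nodes with a double edge at one end; the terminal node there is the unique long simple root (C_7). Hence the type is C_7.

type C_7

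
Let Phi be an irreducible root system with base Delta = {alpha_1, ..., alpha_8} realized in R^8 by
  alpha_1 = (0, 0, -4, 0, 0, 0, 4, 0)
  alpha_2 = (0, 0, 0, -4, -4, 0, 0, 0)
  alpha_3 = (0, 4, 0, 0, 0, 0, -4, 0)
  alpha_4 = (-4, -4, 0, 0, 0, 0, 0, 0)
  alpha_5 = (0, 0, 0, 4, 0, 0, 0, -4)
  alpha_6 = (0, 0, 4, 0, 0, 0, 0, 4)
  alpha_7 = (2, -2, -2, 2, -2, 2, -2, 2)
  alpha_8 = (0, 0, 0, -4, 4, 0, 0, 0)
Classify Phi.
Compute the Cartan integers a_ij = 2(alpha_i, alpha_j)/(alpha_j, alpha_j); the resulting 8x8 Cartan matrix is
[[2, 0, -1, 0, 0, -1, 0, 0], [0, 2, 0, 0, -1, 0, 0, 0], [-1, 0, 2, -1, 0, 0, 0, 0], [0, 0, -1, 2, 0, 0, 0, 0], [0, -1, 0, 0, 2, -1, 0, -1], [-1, 0, 0, 0, -1, 2, 0, 0], [0, 0, 0, 0, 0, 0, 2, -1], [0, 0, 0, 0, -1, 0, -1, 2]].
All simple roots have the same length, so the diagram is simply laced. The associated Dynkin diagram is a chain of 7 nodes with one extra node attached to the third node from one end (E_8), so the type is E_8.

E_8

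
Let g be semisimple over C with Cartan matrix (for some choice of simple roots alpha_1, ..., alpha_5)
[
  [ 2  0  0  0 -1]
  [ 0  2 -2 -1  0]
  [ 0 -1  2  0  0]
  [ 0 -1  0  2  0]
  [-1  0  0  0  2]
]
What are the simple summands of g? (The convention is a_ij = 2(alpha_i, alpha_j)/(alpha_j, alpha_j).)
A_2 (sl(3)) ⊕ B_3 (so(7))

The diagram associated to this matrix has two connected components: the simple roots {alpha_1, alpha_5} form a chain of 2 nodes with single edges (A_2), and {alpha_2, alpha_3, alpha_4} form a chain of 3 nodes with a double edge at one end; the terminal node there is the unique short simple root (B_3). A semisimple Lie algebra decomposes uniquely as the direct sum of simple ideals, one per connected component of its Dynkin diagram, so g ≅ A_2 ⊕ B_3 (dimension 8 + 21 = 29).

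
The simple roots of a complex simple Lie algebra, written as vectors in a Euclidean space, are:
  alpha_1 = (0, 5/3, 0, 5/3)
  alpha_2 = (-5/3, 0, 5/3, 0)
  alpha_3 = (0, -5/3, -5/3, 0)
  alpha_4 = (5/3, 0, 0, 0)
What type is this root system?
Compute the Cartan integers a_ij = 2(alpha_i, alpha_j)/(alpha_j, alpha_j); the resulting 4x4 Cartan matrix is
[[2, 0, -1, 0], [0, 2, -1, -2], [-1, -1, 2, 0], [0, -1, 0, 2]].
The roots have two lengths (squared-length ratio 2:1); the short ones are alpha_{4}. The associated Dynkin diagram is a chain of 4 nodes with a double edge at one end; the terminal node there is the unique short simple root (B_4), so the type is B_4 (the algebra so(9)).

type B_4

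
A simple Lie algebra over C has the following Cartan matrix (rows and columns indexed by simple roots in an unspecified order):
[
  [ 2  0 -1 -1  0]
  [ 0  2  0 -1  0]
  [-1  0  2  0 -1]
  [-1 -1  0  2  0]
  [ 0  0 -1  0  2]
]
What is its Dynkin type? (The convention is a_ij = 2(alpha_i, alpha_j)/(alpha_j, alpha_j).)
A_5

The matrix has rank 5 with 2's on the diagonal. Reading the off-diagonal entries as Dynkin edges (a single edge where a_ij = a_ji = -1; a double or triple edge where a_ij * a_ji = 2 or 3), the diagram is a chain of 5 nodes with single edges (A_5). One simple-root ordering that puts it in standard form is (alpha_5, alpha_3, alpha_1, alpha_4, alpha_2). So the algebra is type A_5, i.e. sl(6).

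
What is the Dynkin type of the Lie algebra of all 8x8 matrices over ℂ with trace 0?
A_7 (sl(8))

This is sl(8), which has dimension 8^2 - 1 = 63 and rank 8 - 1 = 7 (a Cartan subalgebra is the diagonal traceless matrices). In the classification of classical Lie algebras, the special linear algebra sl(n+1) has type A_n; here n = 7, so the Dynkin diagram is a chain of 7 nodes with single edges (A_7). Hence the type is A_7.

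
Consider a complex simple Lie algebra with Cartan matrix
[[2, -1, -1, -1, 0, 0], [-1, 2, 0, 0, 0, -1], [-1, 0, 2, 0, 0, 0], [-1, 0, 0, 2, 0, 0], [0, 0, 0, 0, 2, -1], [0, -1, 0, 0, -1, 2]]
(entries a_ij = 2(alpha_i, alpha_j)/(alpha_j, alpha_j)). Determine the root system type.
The matrix has rank 6 with 2's on the diagonal. Reading the off-diagonal entries as Dynkin edges (a single edge where a_ij = a_ji = -1; a double or triple edge where a_ij * a_ji = 2 or 3), the diagram is a chain of 4 nodes with a fork of two nodes at one end (D_6). One simple-root ordering that puts it in standard form is (alpha_5, alpha_6, alpha_2, alpha_1, alpha_3, alpha_4). So the algebra is type D_6, i.e. so(12).

D_6 (so(12))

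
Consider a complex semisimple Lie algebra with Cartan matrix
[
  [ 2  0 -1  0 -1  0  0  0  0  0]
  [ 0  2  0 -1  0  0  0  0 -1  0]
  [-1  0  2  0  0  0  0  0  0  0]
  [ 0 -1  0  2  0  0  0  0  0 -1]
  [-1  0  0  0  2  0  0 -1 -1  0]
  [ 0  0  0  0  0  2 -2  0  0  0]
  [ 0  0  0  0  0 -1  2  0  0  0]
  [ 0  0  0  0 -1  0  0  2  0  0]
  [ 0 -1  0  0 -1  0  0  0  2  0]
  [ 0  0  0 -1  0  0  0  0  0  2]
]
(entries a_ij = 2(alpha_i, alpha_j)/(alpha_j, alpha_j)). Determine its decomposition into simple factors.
B_2 + E_8

The diagram associated to this matrix has two connected components: the simple roots {alpha_6, alpha_7} form a chain of 2 nodes with a double edge at one end; the terminal node there is the unique short simple root (B_2), and {alpha_1, alpha_2, alpha_3, alpha_4, alpha_5, alpha_8, alpha_9, alpha_10} form a chain of 7 nodes with one extra node attached to the third node from one end (E_8). A semisimple Lie algebra decomposes uniquely as the direct sum of simple ideals, one per connected component of its Dynkin diagram, so g ≅ B_2 ⊕ E_8 (dimension 10 + 248 = 258).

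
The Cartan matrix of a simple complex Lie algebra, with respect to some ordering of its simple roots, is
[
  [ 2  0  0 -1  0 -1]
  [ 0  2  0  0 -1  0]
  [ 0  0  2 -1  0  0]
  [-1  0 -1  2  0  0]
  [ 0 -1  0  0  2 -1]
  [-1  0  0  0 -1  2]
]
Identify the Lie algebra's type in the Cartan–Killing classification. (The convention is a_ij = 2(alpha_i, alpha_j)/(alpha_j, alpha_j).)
The matrix has rank 6 with 2's on the diagonal. Reading the off-diagonal entries as Dynkin edges (a single edge where a_ij = a_ji = -1; a double or triple edge where a_ij * a_ji = 2 or 3), the diagram is a chain of 6 nodes with single edges (A_6). One simple-root ordering that puts it in standard form is (alpha_2, alpha_5, alpha_6, alpha_1, alpha_4, alpha_3). So the algebra is type A_6, i.e. sl(7).

A6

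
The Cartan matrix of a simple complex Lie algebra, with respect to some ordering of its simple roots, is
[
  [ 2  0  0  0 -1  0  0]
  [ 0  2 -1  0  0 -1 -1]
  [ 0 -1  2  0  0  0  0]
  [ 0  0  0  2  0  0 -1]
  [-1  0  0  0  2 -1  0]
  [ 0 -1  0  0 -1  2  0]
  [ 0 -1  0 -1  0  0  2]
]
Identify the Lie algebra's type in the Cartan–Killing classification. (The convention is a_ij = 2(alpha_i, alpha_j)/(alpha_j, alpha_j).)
E_7

The matrix has rank 7 with 2's on the diagonal. Reading the off-diagonal entries as Dynkin edges (a single edge where a_ij = a_ji = -1; a double or triple edge where a_ij * a_ji = 2 or 3), the diagram is a chain of 6 nodes with one extra node attached to the third node from one end (E_7). One simple-root ordering that puts it in standard form is (alpha_4, alpha_3, alpha_7, alpha_2, alpha_6, alpha_5, alpha_1). So the algebra is type E_7.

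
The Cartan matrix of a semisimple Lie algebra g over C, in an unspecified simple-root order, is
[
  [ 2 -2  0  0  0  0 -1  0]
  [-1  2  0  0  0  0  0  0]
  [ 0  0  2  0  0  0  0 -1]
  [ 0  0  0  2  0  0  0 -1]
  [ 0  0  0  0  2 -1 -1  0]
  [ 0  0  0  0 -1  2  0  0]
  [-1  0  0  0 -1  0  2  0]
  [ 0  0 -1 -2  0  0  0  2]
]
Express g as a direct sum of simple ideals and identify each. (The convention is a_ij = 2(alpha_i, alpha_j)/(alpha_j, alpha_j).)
The diagram associated to this matrix has two connected components: the simple roots {alpha_3, alpha_4, alpha_8} form a chain of 3 nodes with a double edge at one end; the terminal node there is the unique short simple root (B_3), and {alpha_1, alpha_2, alpha_5, alpha_6, alpha_7} form a chain of 5 nodes with a double edge at one end; the terminal node there is the unique short simple root (B_5). A semisimple Lie algebra decomposes uniquely as the direct sum of simple ideals, one per connected component of its Dynkin diagram, so g ≅ B_3 ⊕ B_5 (dimension 21 + 55 = 76).

B_3 ⊕ B_5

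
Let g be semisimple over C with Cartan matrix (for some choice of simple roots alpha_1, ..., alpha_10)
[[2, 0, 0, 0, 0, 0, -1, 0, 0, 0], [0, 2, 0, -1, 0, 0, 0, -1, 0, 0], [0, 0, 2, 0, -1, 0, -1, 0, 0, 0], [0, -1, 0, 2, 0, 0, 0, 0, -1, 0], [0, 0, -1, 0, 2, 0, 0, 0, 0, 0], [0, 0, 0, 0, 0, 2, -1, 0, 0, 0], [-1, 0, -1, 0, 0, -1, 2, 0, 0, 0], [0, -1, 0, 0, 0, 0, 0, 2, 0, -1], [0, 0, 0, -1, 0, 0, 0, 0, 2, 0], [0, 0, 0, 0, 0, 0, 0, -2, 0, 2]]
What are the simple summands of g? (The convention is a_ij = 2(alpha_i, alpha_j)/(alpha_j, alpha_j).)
The diagram associated to this matrix has two connected components: the simple roots {alpha_2, alpha_4, alpha_8, alpha_9, alpha_10} form a chain of 5 nodes with a double edge at one end; the terminal node there is the unique long simple root (C_5), and {alpha_1, alpha_3, alpha_5, alpha_6, alpha_7} form a chain of 3 nodes with a fork of two nodes at one end (D_5). A semisimple Lie algebra decomposes uniquely as the direct sum of simple ideals, one per connected component of its Dynkin diagram, so g ≅ C_5 ⊕ D_5 (dimension 55 + 45 = 100).

C_5 (sp(10)) + D_5 (so(10))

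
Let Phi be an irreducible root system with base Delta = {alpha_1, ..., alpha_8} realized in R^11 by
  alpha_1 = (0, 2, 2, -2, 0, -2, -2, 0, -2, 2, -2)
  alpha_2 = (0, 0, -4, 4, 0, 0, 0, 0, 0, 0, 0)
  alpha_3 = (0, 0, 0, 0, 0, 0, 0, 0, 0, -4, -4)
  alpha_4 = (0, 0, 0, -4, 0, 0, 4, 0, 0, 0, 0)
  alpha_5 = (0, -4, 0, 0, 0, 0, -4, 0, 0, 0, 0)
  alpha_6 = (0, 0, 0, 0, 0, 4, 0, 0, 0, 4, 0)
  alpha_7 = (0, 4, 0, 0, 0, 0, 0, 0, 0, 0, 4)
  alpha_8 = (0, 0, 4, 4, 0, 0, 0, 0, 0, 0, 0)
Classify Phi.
Compute the Cartan integers a_ij = 2(alpha_i, alpha_j)/(alpha_j, alpha_j); the resulting 8x8 Cartan matrix is
[[2, -1, 0, 0, 0, 0, 0, 0], [-1, 2, 0, -1, 0, 0, 0, 0], [0, 0, 2, 0, 0, -1, -1, 0], [0, -1, 0, 2, -1, 0, 0, -1], [0, 0, 0, -1, 2, 0, -1, 0], [0, 0, -1, 0, 0, 2, 0, 0], [0, 0, -1, 0, -1, 0, 2, 0], [0, 0, 0, -1, 0, 0, 0, 2]].
All simple roots have the same length, so the diagram is simply laced. The associated Dynkin diagram is a chain of 7 nodes with one extra node attached to the third node from one end (E_8), so the type is E_8.

E8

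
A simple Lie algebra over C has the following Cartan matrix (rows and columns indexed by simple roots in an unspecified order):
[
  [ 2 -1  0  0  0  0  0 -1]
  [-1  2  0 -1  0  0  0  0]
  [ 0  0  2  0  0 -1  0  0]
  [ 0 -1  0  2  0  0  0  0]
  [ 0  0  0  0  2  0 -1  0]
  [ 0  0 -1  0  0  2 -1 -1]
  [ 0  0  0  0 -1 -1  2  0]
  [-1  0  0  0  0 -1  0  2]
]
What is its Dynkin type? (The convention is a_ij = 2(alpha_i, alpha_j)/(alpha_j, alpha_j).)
The matrix has rank 8 with 2's on the diagonal. Reading the off-diagonal entries as Dynkin edges (a single edge where a_ij = a_ji = -1; a double or triple edge where a_ij * a_ji = 2 or 3), the diagram is a chain of 7 nodes with one extra node attached to the third node from one end (E_8). One simple-root ordering that puts it in standard form is (alpha_5, alpha_3, alpha_7, alpha_6, alpha_8, alpha_1, alpha_2, alpha_4). So the algebra is type E_8.

E_8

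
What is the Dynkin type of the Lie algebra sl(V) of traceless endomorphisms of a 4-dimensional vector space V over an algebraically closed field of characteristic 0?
This is sl(4), which has dimension 4^2 - 1 = 15 and rank 4 - 1 = 3 (a Cartan subalgebra is the diagonal traceless matrices). In the classification of classical Lie algebras, the special linear algebra sl(n+1) has type A_n; here n = 3, so the Dynkin diagram is a chain of 3 nodes with single edges (A_3). Hence the type is A_3.

A3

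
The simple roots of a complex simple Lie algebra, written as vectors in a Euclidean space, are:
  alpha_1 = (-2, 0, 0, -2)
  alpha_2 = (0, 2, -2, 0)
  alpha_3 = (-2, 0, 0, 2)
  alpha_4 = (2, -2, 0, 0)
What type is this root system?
D_4 (so(8))

Compute the Cartan integers a_ij = 2(alpha_i, alpha_j)/(alpha_j, alpha_j); the resulting 4x4 Cartan matrix is
[[2, 0, 0, -1], [0, 2, 0, -1], [0, 0, 2, -1], [-1, -1, -1, 2]].
All simple roots have the same length, so the diagram is simply laced. The associated Dynkin diagram is a chain of 2 nodes with a fork of two nodes at one end (D_4), so the type is D_4 (the algebra so(8)).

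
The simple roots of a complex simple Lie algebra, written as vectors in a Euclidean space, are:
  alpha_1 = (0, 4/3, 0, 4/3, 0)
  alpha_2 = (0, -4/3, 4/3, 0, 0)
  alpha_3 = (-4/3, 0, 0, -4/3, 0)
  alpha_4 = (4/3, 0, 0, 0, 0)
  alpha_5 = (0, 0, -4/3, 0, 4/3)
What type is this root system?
Compute the Cartan integers a_ij = 2(alpha_i, alpha_j)/(alpha_j, alpha_j); the resulting 5x5 Cartan matrix is
[[2, -1, -1, 0, 0], [-1, 2, 0, 0, -1], [-1, 0, 2, -2, 0], [0, 0, -1, 2, 0], [0, -1, 0, 0, 2]].
The roots have two lengths (squared-length ratio 2:1); the short ones are alpha_{4}. The associated Dynkin diagram is a chain of 5 nodes with a double edge at one end; the terminal node there is the unique short simple root (B_5), so the type is B_5 (the algebra so(11)).

type B_5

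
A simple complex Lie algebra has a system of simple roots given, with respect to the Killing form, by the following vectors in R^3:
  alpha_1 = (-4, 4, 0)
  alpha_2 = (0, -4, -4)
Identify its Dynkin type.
A_2 (sl(3))

Compute the Cartan integers a_ij = 2(alpha_i, alpha_j)/(alpha_j, alpha_j); the resulting 2x2 Cartan matrix is
[[2, -1], [-1, 2]].
All simple roots have the same length, so the diagram is simply laced. The associated Dynkin diagram is a chain of 2 nodes with single edges (A_2), so the type is A_2 (the algebra sl(3)).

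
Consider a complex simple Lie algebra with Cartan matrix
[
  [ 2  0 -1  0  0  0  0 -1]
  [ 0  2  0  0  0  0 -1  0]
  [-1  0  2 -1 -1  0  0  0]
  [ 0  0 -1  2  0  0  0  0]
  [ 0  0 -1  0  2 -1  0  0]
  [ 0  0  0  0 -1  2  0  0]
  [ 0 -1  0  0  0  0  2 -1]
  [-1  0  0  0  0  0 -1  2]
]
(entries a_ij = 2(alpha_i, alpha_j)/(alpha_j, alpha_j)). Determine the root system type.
The matrix has rank 8 with 2's on the diagonal. Reading the off-diagonal entries as Dynkin edges (a single edge where a_ij = a_ji = -1; a double or triple edge where a_ij * a_ji = 2 or 3), the diagram is a chain of 7 nodes with one extra node attached to the third node from one end (E_8). One simple-root ordering that puts it in standard form is (alpha_6, alpha_4, alpha_5, alpha_3, alpha_1, alpha_8, alpha_7, alpha_2). So the algebra is type E_8.

E8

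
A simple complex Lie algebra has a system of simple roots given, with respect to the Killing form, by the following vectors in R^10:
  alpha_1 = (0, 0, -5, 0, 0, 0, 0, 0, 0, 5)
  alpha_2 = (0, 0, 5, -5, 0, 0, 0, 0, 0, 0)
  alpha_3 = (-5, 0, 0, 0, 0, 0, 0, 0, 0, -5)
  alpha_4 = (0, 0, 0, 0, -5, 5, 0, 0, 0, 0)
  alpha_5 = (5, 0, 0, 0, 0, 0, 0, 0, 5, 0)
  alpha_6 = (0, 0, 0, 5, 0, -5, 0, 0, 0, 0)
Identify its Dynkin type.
A_6

Compute the Cartan integers a_ij = 2(alpha_i, alpha_j)/(alpha_j, alpha_j); the resulting 6x6 Cartan matrix is
[[2, -1, -1, 0, 0, 0], [-1, 2, 0, 0, 0, -1], [-1, 0, 2, 0, -1, 0], [0, 0, 0, 2, 0, -1], [0, 0, -1, 0, 2, 0], [0, -1, 0, -1, 0, 2]].
All simple roots have the same length, so the diagram is simply laced. The associated Dynkin diagram is a chain of 6 nodes with single edges (A_6), so the type is A_6 (the algebra sl(7)).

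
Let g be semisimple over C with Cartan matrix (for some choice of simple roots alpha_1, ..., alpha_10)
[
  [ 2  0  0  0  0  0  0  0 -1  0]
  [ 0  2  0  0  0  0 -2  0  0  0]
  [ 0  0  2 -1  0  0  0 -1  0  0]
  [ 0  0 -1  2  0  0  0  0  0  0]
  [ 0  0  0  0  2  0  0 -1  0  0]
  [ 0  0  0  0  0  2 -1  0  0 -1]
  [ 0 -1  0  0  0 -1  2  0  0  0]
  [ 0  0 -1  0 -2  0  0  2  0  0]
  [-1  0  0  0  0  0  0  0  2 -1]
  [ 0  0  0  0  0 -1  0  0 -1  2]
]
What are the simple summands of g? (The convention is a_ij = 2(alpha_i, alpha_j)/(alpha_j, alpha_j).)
The diagram associated to this matrix has two connected components: the simple roots {alpha_3, alpha_4, alpha_5, alpha_8} form a chain of 4 nodes with a double edge at one end; the terminal node there is the unique short simple root (B_4), and {alpha_1, alpha_2, alpha_6, alpha_7, alpha_9, alpha_10} form a chain of 6 nodes with a double edge at one end; the terminal node there is the unique long simple root (C_6). A semisimple Lie algebra decomposes uniquely as the direct sum of simple ideals, one per connected component of its Dynkin diagram, so g ≅ B_4 ⊕ C_6 (dimension 36 + 78 = 114).

B4 + C6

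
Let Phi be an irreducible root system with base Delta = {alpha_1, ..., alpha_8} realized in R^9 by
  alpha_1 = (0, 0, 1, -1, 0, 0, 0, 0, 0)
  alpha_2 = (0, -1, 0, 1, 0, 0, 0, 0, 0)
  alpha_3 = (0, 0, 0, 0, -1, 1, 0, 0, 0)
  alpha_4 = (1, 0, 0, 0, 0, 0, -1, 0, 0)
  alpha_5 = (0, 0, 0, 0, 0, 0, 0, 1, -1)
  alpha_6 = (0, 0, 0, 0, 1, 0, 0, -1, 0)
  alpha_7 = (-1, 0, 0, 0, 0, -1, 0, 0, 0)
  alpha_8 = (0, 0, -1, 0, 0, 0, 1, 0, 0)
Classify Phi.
A_8

Compute the Cartan integers a_ij = 2(alpha_i, alpha_j)/(alpha_j, alpha_j); the resulting 8x8 Cartan matrix is
[[2, -1, 0, 0, 0, 0, 0, -1], [-1, 2, 0, 0, 0, 0, 0, 0], [0, 0, 2, 0, 0, -1, -1, 0], [0, 0, 0, 2, 0, 0, -1, -1], [0, 0, 0, 0, 2, -1, 0, 0], [0, 0, -1, 0, -1, 2, 0, 0], [0, 0, -1, -1, 0, 0, 2, 0], [-1, 0, 0, -1, 0, 0, 0, 2]].
All simple roots have the same length, so the diagram is simply laced. The associated Dynkin diagram is a chain of 8 nodes with single edges (A_8), so the type is A_8 (the algebra sl(9)).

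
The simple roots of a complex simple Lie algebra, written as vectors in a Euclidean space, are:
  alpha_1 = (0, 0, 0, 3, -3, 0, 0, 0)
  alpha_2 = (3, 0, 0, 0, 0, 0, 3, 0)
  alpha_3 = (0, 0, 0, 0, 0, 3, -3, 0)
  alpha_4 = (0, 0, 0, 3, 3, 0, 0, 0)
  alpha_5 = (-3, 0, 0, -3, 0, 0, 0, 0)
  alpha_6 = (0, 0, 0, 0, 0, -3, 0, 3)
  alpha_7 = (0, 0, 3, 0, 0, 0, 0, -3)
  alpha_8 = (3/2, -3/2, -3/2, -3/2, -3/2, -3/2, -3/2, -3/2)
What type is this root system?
Compute the Cartan integers a_ij = 2(alpha_i, alpha_j)/(alpha_j, alpha_j); the resulting 8x8 Cartan matrix is
[[2, 0, 0, 0, -1, 0, 0, 0], [0, 2, -1, 0, -1, 0, 0, 0], [0, -1, 2, 0, 0, -1, 0, 0], [0, 0, 0, 2, -1, 0, 0, -1], [-1, -1, 0, -1, 2, 0, 0, 0], [0, 0, -1, 0, 0, 2, -1, 0], [0, 0, 0, 0, 0, -1, 2, 0], [0, 0, 0, -1, 0, 0, 0, 2]].
All simple roots have the same length, so the diagram is simply laced. The associated Dynkin diagram is a chain of 7 nodes with one extra node attached to the third node from one end (E_8), so the type is E_8.

type E_8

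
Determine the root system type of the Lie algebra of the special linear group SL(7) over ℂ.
A6

This is sl(7), which has dimension 7^2 - 1 = 48 and rank 7 - 1 = 6 (a Cartan subalgebra is the diagonal traceless matrices). In the classification of classical Lie algebras, the special linear algebra sl(n+1) has type A_n; here n = 6, so the Dynkin diagram is a chain of 6 nodes with single edges (A_6). Hence the type is A_6.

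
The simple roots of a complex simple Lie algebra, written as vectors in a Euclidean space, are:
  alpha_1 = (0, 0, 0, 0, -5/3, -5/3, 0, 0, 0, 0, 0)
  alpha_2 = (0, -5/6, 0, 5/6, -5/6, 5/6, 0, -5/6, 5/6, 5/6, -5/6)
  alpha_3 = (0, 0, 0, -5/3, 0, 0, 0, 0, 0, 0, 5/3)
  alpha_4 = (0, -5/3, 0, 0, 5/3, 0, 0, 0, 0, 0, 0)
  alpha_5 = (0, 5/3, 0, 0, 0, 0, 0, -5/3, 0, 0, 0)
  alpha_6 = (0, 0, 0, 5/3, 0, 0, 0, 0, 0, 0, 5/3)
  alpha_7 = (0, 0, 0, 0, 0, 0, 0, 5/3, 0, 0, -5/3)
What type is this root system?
Compute the Cartan integers a_ij = 2(alpha_i, alpha_j)/(alpha_j, alpha_j); the resulting 7x7 Cartan matrix is
[[2, 0, 0, -1, 0, 0, 0], [0, 2, -1, 0, 0, 0, 0], [0, -1, 2, 0, 0, 0, -1], [-1, 0, 0, 2, -1, 0, 0], [0, 0, 0, -1, 2, 0, -1], [0, 0, 0, 0, 0, 2, -1], [0, 0, -1, 0, -1, -1, 2]].
All simple roots have the same length, so the diagram is simply laced. The associated Dynkin diagram is a chain of 6 nodes with one extra node attached to the third node from one end (E_7), so the type is E_7.

type E_7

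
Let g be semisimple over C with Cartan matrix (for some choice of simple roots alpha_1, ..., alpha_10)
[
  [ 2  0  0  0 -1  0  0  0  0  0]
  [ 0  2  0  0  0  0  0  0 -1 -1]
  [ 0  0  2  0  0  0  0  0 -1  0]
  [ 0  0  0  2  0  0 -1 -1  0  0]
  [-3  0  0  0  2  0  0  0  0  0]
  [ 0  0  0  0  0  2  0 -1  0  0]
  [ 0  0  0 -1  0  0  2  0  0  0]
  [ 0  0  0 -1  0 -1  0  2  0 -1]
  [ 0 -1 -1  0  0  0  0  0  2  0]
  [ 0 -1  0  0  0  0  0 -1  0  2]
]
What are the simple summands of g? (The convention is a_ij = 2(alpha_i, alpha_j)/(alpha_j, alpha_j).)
E_8 ⊕ G_2

The diagram associated to this matrix has two connected components: the simple roots {alpha_2, alpha_3, alpha_4, alpha_6, alpha_7, alpha_8, alpha_9, alpha_10} form a chain of 7 nodes with one extra node attached to the third node from one end (E_8), and {alpha_1, alpha_5} form two nodes joined by a triple edge (G_2). A semisimple Lie algebra decomposes uniquely as the direct sum of simple ideals, one per connected component of its Dynkin diagram, so g ≅ E_8 ⊕ G_2 (dimension 248 + 14 = 262).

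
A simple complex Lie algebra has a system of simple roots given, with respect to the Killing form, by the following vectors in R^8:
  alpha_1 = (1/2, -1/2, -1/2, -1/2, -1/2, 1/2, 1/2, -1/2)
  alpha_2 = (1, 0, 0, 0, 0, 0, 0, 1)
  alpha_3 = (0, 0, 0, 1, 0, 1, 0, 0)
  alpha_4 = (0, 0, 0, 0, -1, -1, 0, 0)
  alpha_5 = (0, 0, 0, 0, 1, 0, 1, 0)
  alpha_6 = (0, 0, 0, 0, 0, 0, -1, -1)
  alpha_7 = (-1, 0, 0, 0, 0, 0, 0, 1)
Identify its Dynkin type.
Compute the Cartan integers a_ij = 2(alpha_i, alpha_j)/(alpha_j, alpha_j); the resulting 7x7 Cartan matrix is
[[2, 0, 0, 0, 0, 0, -1], [0, 2, 0, 0, 0, -1, 0], [0, 0, 2, -1, 0, 0, 0], [0, 0, -1, 2, -1, 0, 0], [0, 0, 0, -1, 2, -1, 0], [0, -1, 0, 0, -1, 2, -1], [-1, 0, 0, 0, 0, -1, 2]].
All simple roots have the same length, so the diagram is simply laced. The associated Dynkin diagram is a chain of 6 nodes with one extra node attached to the third node from one end (E_7), so the type is E_7.

E7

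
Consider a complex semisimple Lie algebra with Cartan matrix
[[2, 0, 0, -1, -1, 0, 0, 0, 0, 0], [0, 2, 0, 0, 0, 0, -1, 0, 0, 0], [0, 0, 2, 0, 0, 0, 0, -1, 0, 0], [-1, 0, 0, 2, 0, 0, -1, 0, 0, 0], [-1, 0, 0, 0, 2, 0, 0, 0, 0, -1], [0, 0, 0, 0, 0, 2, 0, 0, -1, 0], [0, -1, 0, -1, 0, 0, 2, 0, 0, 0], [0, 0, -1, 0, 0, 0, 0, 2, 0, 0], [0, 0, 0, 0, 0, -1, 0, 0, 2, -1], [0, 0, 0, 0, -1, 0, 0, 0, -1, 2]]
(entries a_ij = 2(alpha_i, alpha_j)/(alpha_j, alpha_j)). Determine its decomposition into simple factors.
The diagram associated to this matrix has two connected components: the simple roots {alpha_3, alpha_8} form a chain of 2 nodes with single edges (A_2), and {alpha_1, alpha_2, alpha_4, alpha_5, alpha_6, alpha_7, alpha_9, alpha_10} form a chain of 8 nodes with single edges (A_8). A semisimple Lie algebra decomposes uniquely as the direct sum of simple ideals, one per connected component of its Dynkin diagram, so g ≅ A_2 ⊕ A_8 (dimension 8 + 80 = 88).

A2 ⊕ A8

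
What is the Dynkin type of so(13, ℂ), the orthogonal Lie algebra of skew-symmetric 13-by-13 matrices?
type B_6

This is so(13) with 13 odd, which has dimension 13(13-1)/2 = 78 and rank (13-1)/2 = 6. In the classification of classical Lie algebras, the orthogonal algebra so(2n+1) in an odd number of variables has type B_n; here n = 6, so the Dynkin diagram is a chain of 6 nodes with a double edge at one end; the terminal node there is the unique short simple root (B_6). Hence the type is B_6.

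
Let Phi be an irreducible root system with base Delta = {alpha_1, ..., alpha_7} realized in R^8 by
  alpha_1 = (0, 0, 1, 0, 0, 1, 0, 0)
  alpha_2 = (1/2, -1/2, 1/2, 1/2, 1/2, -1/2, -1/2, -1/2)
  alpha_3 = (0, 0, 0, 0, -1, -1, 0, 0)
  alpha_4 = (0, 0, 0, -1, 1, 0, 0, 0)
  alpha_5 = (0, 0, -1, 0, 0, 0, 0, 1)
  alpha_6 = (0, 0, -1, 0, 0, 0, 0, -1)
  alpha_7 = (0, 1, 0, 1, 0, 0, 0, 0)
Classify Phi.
E7

Compute the Cartan integers a_ij = 2(alpha_i, alpha_j)/(alpha_j, alpha_j); the resulting 7x7 Cartan matrix is
[[2, 0, -1, 0, -1, -1, 0], [0, 2, 0, 0, -1, 0, 0], [-1, 0, 2, -1, 0, 0, 0], [0, 0, -1, 2, 0, 0, -1], [-1, -1, 0, 0, 2, 0, 0], [-1, 0, 0, 0, 0, 2, 0], [0, 0, 0, -1, 0, 0, 2]].
All simple roots have the same length, so the diagram is simply laced. The associated Dynkin diagram is a chain of 6 nodes with one extra node attached to the third node from one end (E_7), so the type is E_7.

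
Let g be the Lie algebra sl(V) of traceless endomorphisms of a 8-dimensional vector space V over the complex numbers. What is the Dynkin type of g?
This is sl(8), which has dimension 8^2 - 1 = 63 and rank 8 - 1 = 7 (a Cartan subalgebra is the diagonal traceless matrices). In the classification of classical Lie algebras, the special linear algebra sl(n+1) has type A_n; here n = 7, so the Dynkin diagram is a chain of 7 nodes with single edges (A_7). Hence the type is A_7.

A7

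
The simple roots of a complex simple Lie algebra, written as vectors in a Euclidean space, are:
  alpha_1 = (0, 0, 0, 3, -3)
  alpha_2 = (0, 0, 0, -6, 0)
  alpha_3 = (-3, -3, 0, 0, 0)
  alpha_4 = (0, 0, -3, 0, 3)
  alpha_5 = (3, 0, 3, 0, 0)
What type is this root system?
C_5 (sp(10))

Compute the Cartan integers a_ij = 2(alpha_i, alpha_j)/(alpha_j, alpha_j); the resulting 5x5 Cartan matrix is
[[2, -1, 0, -1, 0], [-2, 2, 0, 0, 0], [0, 0, 2, 0, -1], [-1, 0, 0, 2, -1], [0, 0, -1, -1, 2]].
The roots have two lengths (squared-length ratio 2:1); the short ones are alpha_{1,3,4,5}. The associated Dynkin diagram is a chain of 5 nodes with a double edge at one end; the terminal node there is the unique long simple root (C_5), so the type is C_5 (the algebra sp(10)).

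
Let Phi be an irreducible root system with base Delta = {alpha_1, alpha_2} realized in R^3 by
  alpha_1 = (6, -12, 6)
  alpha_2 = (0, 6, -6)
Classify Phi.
G_2

Compute the Cartan integers a_ij = 2(alpha_i, alpha_j)/(alpha_j, alpha_j); the resulting 2x2 Cartan matrix is
[[2, -3], [-1, 2]].
The roots have two lengths (squared-length ratio 3:1); the short ones are alpha_{2}. The associated Dynkin diagram is two nodes joined by a triple edge (G_2), so the type is G_2.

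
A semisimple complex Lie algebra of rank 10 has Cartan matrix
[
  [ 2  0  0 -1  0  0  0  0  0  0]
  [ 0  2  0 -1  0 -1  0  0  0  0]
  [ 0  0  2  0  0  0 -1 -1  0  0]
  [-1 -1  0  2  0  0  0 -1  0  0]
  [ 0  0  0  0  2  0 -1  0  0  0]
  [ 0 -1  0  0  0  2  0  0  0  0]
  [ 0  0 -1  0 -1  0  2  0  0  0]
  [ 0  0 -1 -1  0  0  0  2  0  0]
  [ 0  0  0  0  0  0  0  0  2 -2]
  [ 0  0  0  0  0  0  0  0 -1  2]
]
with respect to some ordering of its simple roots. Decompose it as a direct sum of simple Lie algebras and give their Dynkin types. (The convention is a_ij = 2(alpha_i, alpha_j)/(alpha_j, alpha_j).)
B_2 + E_8

The diagram associated to this matrix has two connected components: the simple roots {alpha_9, alpha_10} form a chain of 2 nodes with a double edge at one end; the terminal node there is the unique short simple root (B_2), and {alpha_1, alpha_2, alpha_3, alpha_4, alpha_5, alpha_6, alpha_7, alpha_8} form a chain of 7 nodes with one extra node attached to the third node from one end (E_8). A semisimple Lie algebra decomposes uniquely as the direct sum of simple ideals, one per connected component of its Dynkin diagram, so g ≅ B_2 ⊕ E_8 (dimension 10 + 248 = 258).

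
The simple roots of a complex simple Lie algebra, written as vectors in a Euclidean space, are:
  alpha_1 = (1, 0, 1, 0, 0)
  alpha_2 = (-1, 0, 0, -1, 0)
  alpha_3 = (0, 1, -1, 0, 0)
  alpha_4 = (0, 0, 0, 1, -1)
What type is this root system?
Compute the Cartan integers a_ij = 2(alpha_i, alpha_j)/(alpha_j, alpha_j); the resulting 4x4 Cartan matrix is
[[2, -1, -1, 0], [-1, 2, 0, -1], [-1, 0, 2, 0], [0, -1, 0, 2]].
All simple roots have the same length, so the diagram is simply laced. The associated Dynkin diagram is a chain of 4 nodes with single edges (A_4), so the type is A_4 (the algebra sl(5)).

A_4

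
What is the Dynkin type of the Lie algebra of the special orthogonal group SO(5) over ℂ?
This is so(5) with 5 odd, which has dimension 5(5-1)/2 = 10 and rank (5-1)/2 = 2. In the classification of classical Lie algebras, the orthogonal algebra so(2n+1) in an odd number of variables has type B_n; here n = 2, so the Dynkin diagram is a chain of 2 nodes with a double edge at one end; the terminal node there is the unique short simple root (B_2). Hence the type is B_2.

B2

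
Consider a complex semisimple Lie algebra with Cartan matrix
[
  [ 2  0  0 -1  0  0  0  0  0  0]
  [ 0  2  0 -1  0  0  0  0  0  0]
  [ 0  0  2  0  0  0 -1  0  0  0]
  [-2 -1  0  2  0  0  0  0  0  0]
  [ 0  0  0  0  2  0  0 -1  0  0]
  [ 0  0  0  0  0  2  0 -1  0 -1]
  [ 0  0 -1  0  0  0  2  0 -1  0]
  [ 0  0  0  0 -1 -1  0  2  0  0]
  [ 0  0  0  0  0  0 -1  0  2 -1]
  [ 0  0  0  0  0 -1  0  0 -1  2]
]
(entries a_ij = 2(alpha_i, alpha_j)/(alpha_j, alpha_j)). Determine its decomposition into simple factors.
The diagram associated to this matrix has two connected components: the simple roots {alpha_3, alpha_5, alpha_6, alpha_7, alpha_8, alpha_9, alpha_10} form a chain of 7 nodes with single edges (A_7), and {alpha_1, alpha_2, alpha_4} form a chain of 3 nodes with a double edge at one end; the terminal node there is the unique short simple root (B_3). A semisimple Lie algebra decomposes uniquely as the direct sum of simple ideals, one per connected component of its Dynkin diagram, so g ≅ A_7 ⊕ B_3 (dimension 63 + 21 = 84).

A_7 ⊕ B_3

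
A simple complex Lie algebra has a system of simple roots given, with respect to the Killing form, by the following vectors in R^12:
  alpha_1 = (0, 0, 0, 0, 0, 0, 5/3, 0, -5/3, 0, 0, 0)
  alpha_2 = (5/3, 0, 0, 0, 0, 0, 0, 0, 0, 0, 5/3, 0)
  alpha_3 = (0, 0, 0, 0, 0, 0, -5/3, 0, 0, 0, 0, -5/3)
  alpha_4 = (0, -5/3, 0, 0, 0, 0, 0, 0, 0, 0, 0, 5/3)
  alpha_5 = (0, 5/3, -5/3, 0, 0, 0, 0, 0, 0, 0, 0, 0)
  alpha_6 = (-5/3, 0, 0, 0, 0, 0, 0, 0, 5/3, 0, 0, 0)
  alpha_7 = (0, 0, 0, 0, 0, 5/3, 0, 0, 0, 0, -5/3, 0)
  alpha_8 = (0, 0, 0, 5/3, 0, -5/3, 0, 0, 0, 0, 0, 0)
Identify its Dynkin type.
A_8

Compute the Cartan integers a_ij = 2(alpha_i, alpha_j)/(alpha_j, alpha_j); the resulting 8x8 Cartan matrix is
[[2, 0, -1, 0, 0, -1, 0, 0], [0, 2, 0, 0, 0, -1, -1, 0], [-1, 0, 2, -1, 0, 0, 0, 0], [0, 0, -1, 2, -1, 0, 0, 0], [0, 0, 0, -1, 2, 0, 0, 0], [-1, -1, 0, 0, 0, 2, 0, 0], [0, -1, 0, 0, 0, 0, 2, -1], [0, 0, 0, 0, 0, 0, -1, 2]].
All simple roots have the same length, so the diagram is simply laced. The associated Dynkin diagram is a chain of 8 nodes with single edges (A_8), so the type is A_8 (the algebra sl(9)).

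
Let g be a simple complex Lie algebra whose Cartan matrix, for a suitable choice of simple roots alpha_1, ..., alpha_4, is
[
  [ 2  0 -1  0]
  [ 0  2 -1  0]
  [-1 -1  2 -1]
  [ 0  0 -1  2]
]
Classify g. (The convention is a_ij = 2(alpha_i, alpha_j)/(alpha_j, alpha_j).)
D_4 (so(8))

The matrix has rank 4 with 2's on the diagonal. Reading the off-diagonal entries as Dynkin edges (a single edge where a_ij = a_ji = -1; a double or triple edge where a_ij * a_ji = 2 or 3), the diagram is a chain of 2 nodes with a fork of two nodes at one end (D_4). One simple-root ordering that puts it in standard form is (alpha_1, alpha_3, alpha_4, alpha_2). So the algebra is type D_4, i.e. so(8).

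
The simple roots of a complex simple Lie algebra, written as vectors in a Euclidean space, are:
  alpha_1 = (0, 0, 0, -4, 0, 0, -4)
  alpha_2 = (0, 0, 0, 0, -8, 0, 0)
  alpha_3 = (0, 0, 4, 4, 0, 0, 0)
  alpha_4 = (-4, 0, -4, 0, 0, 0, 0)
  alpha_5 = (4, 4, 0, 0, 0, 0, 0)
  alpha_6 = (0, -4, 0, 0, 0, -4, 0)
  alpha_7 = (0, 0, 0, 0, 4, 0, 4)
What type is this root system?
Compute the Cartan integers a_ij = 2(alpha_i, alpha_j)/(alpha_j, alpha_j); the resulting 7x7 Cartan matrix is
[[2, 0, -1, 0, 0, 0, -1], [0, 2, 0, 0, 0, 0, -2], [-1, 0, 2, -1, 0, 0, 0], [0, 0, -1, 2, -1, 0, 0], [0, 0, 0, -1, 2, -1, 0], [0, 0, 0, 0, -1, 2, 0], [-1, -1, 0, 0, 0, 0, 2]].
The roots have two lengths (squared-length ratio 2:1); the short ones are alpha_{1,3,4,5,6,7}. The associated Dynkin diagram is a chain of 7 nodes with a double edge at one end; the terminal node there is the unique long simple root (C_7), so the type is C_7 (the algebra sp(14)).

C_7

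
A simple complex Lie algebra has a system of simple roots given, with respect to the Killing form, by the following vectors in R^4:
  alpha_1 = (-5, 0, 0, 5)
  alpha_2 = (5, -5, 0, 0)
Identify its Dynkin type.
A_2

Compute the Cartan integers a_ij = 2(alpha_i, alpha_j)/(alpha_j, alpha_j); the resulting 2x2 Cartan matrix is
[[2, -1], [-1, 2]].
All simple roots have the same length, so the diagram is simply laced. The associated Dynkin diagram is a chain of 2 nodes with single edges (A_2), so the type is A_2 (the algebra sl(3)).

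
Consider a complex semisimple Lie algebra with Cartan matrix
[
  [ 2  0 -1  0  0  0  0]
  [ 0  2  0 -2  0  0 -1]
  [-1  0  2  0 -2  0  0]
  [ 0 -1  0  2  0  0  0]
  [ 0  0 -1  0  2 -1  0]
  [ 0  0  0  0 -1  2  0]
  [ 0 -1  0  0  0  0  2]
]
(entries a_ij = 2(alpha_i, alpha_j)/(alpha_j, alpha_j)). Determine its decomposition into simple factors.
The diagram associated to this matrix has two connected components: the simple roots {alpha_2, alpha_4, alpha_7} form a chain of 3 nodes with a double edge at one end; the terminal node there is the unique short simple root (B_3), and {alpha_1, alpha_3, alpha_5, alpha_6} form a chain of 4 nodes with a double edge between the middle two (F_4). A semisimple Lie algebra decomposes uniquely as the direct sum of simple ideals, one per connected component of its Dynkin diagram, so g ≅ B_3 ⊕ F_4 (dimension 21 + 52 = 73).

B3 + F4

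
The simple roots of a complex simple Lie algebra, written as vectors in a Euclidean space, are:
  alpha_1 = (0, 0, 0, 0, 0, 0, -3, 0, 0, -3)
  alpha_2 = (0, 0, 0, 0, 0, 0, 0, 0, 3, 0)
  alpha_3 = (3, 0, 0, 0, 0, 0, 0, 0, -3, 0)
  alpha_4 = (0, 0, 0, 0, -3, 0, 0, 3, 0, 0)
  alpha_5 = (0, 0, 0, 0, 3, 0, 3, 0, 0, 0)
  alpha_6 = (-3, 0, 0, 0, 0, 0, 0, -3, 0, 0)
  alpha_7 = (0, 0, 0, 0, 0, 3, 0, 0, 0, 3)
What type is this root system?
B_7

Compute the Cartan integers a_ij = 2(alpha_i, alpha_j)/(alpha_j, alpha_j); the resulting 7x7 Cartan matrix is
[[2, 0, 0, 0, -1, 0, -1], [0, 2, -1, 0, 0, 0, 0], [0, -2, 2, 0, 0, -1, 0], [0, 0, 0, 2, -1, -1, 0], [-1, 0, 0, -1, 2, 0, 0], [0, 0, -1, -1, 0, 2, 0], [-1, 0, 0, 0, 0, 0, 2]].
The roots have two lengths (squared-length ratio 2:1); the short ones are alpha_{2}. The associated Dynkin diagram is a chain of 7 nodes with a double edge at one end; the terminal node there is the unique short simple root (B_7), so the type is B_7 (the algebra so(15)).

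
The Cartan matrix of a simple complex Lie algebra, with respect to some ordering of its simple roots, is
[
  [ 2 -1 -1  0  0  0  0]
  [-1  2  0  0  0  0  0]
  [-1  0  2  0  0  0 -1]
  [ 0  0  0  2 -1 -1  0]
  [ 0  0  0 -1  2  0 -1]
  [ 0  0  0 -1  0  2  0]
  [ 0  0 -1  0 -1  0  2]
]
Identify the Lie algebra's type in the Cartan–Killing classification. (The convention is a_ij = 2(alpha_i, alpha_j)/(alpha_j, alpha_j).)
A_7 (sl(8))

The matrix has rank 7 with 2's on the diagonal. Reading the off-diagonal entries as Dynkin edges (a single edge where a_ij = a_ji = -1; a double or triple edge where a_ij * a_ji = 2 or 3), the diagram is a chain of 7 nodes with single edges (A_7). One simple-root ordering that puts it in standard form is (alpha_2, alpha_1, alpha_3, alpha_7, alpha_5, alpha_4, alpha_6). So the algebra is type A_7, i.e. sl(8).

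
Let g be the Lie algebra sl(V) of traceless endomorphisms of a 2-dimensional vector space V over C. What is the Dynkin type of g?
This is sl(2), which has dimension 2^2 - 1 = 3 and rank 2 - 1 = 1 (a Cartan subalgebra is the diagonal traceless matrices). In the classification of classical Lie algebras, the special linear algebra sl(n+1) has type A_n; here n = 1, so the Dynkin diagram is a chain of 1 nodes with single edges (A_1). Hence the type is A_1.

type A_1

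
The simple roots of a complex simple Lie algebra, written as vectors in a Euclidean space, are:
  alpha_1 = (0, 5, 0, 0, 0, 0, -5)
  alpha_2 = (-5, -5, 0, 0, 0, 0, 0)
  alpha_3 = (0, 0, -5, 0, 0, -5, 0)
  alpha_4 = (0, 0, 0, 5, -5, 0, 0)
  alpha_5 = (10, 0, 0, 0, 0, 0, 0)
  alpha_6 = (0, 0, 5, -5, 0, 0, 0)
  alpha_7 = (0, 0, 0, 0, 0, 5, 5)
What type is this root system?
type C_7

Compute the Cartan integers a_ij = 2(alpha_i, alpha_j)/(alpha_j, alpha_j); the resulting 7x7 Cartan matrix is
[[2, -1, 0, 0, 0, 0, -1], [-1, 2, 0, 0, -1, 0, 0], [0, 0, 2, 0, 0, -1, -1], [0, 0, 0, 2, 0, -1, 0], [0, -2, 0, 0, 2, 0, 0], [0, 0, -1, -1, 0, 2, 0], [-1, 0, -1, 0, 0, 0, 2]].
The roots have two lengths (squared-length ratio 2:1); the short ones are alpha_{1,2,3,4,6,7}. The associated Dynkin diagram is a chain of 7 nodes with a double edge at one end; the terminal node there is the unique long simple root (C_7), so the type is C_7 (the algebra sp(14)).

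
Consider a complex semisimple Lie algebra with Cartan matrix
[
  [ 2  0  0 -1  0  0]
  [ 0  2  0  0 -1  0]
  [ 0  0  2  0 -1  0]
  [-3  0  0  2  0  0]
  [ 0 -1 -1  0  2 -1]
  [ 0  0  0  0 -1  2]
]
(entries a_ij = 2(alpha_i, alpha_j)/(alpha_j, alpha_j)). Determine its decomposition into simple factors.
type D_4 ⊕ type G_2

The diagram associated to this matrix has two connected components: the simple roots {alpha_2, alpha_3, alpha_5, alpha_6} form a chain of 2 nodes with a fork of two nodes at one end (D_4), and {alpha_1, alpha_4} form two nodes joined by a triple edge (G_2). A semisimple Lie algebra decomposes uniquely as the direct sum of simple ideals, one per connected component of its Dynkin diagram, so g ≅ D_4 ⊕ G_2 (dimension 28 + 14 = 42).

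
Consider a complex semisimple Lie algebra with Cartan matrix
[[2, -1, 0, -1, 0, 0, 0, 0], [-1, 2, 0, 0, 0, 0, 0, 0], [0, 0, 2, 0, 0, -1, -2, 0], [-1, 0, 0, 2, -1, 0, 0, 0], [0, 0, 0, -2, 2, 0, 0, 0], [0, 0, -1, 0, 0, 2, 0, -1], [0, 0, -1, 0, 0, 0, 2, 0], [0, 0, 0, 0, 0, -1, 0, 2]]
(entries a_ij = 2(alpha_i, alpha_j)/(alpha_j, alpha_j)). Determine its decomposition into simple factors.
type B_4 + type C_4

The diagram associated to this matrix has two connected components: the simple roots {alpha_3, alpha_6, alpha_7, alpha_8} form a chain of 4 nodes with a double edge at one end; the terminal node there is the unique short simple root (B_4), and {alpha_1, alpha_2, alpha_4, alpha_5} form a chain of 4 nodes with a double edge at one end; the terminal node there is the unique long simple root (C_4). A semisimple Lie algebra decomposes uniquely as the direct sum of simple ideals, one per connected component of its Dynkin diagram, so g ≅ B_4 ⊕ C_4 (dimension 36 + 36 = 72).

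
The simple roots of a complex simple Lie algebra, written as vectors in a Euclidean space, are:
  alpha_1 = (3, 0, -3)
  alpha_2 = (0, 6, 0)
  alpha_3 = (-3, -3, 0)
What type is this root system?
Compute the Cartan integers a_ij = 2(alpha_i, alpha_j)/(alpha_j, alpha_j); the resulting 3x3 Cartan matrix is
[[2, 0, -1], [0, 2, -2], [-1, -1, 2]].
The roots have two lengths (squared-length ratio 2:1); the short ones are alpha_{1,3}. The associated Dynkin diagram is a chain of 3 nodes with a double edge at one end; the terminal node there is the unique long simple root (C_3), so the type is C_3 (the algebra sp(6)).

C_3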